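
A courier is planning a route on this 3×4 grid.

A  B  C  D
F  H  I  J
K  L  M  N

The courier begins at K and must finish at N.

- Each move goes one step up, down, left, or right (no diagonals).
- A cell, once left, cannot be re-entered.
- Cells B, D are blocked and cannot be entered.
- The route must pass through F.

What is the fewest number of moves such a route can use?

5

Any route passes through F somewhere between K and N. Summing Manhattan distances along the two legs (K → F → N) gives a lower bound of 1 + 4 = 5 moves.
A route of 5 moves achieves this: K → F → H → L → M → N.
Since 5 matches the lower bound, it is optimal.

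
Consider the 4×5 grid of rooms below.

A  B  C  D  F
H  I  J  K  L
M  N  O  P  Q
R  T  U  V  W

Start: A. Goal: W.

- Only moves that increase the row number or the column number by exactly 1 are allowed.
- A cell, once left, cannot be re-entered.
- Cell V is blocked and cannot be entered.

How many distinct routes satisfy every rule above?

15

A right/down-only route from A to W makes exactly 3 down-moves and 4 right-moves in some order.
With no other constraints that would be C(7,3) = 35 routes.
Subtract routes through each blocked cell (inclusion–exclusion for overlaps): − through V: 20 → 15.
That gives 15 routes.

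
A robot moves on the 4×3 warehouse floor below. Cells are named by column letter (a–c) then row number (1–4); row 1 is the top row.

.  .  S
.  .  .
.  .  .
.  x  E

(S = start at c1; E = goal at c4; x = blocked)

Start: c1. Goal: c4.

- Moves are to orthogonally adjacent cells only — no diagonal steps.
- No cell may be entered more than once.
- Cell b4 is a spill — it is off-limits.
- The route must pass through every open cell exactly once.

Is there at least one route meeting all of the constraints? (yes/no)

no

Cell a4 has only one open neighbour but is neither the start nor the goal, so a Hamiltonian route would have to both enter and leave it through the same neighbour — impossible without revisiting.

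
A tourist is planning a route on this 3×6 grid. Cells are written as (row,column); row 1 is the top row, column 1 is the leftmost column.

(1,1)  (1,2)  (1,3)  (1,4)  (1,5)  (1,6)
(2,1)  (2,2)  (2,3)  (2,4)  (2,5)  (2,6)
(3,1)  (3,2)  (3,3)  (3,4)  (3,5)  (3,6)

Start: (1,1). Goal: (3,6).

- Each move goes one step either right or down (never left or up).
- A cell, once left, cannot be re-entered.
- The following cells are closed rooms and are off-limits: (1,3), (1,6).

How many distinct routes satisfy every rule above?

A right/down-only route from (1,1) to (3,6) makes exactly 2 down-moves and 5 right-moves in some order.
With no other constraints that would be C(7,2) = 21 routes.
Subtract routes through each blocked cell (inclusion–exclusion for overlaps): − through (1,3): 10 − through (1,6): 1 + through (1,3)&(1,6): 1 → 11.
That gives 11 routes.

11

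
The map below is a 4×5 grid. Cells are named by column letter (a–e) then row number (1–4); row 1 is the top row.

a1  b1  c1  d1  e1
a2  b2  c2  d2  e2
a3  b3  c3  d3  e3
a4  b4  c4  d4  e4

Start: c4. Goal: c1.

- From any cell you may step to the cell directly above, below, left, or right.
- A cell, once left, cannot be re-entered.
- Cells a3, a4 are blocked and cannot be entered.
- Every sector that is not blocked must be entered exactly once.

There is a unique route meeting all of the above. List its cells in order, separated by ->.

Need to visit all 18 open cells exactly once, starting at c4 and ending at c1.
Cell e4 has only two open neighbours (e3 and d4), so the path must pass straight through it: one of those is the cell it's entered from and the other is where it exits.
Route from c4: left to b4, up to b3, 2× right (reaching d3), down to d4, right to e4, 3× up (reaching e1), left to d1, down to d2, 3× left (reaching a2), up to a1, 2× right (reaching c1) — 17 moves in all.
Check: all 18 open cells covered.

c4 -> b4 -> b3 -> c3 -> d3 -> d4 -> e4 -> e3 -> e2 -> e1 -> d1 -> d2 -> c2 -> b2 -> a2 -> a1 -> b1 -> c1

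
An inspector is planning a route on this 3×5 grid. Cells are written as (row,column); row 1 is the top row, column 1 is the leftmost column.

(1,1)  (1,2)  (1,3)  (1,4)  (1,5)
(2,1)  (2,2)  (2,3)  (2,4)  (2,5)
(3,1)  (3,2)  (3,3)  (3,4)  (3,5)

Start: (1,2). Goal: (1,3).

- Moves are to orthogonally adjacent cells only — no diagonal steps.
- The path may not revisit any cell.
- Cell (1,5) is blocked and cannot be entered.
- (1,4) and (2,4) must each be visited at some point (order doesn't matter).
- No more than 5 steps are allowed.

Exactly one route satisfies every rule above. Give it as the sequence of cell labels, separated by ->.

Any route must reach (1,4) and (2,4) and still end at (1,3) within 5 moves, so the order of the required stops is forced.
Route from (1,2): down to (2,2), 2× right (reaching (2,4)), up to (1,4), left to (1,3) — 5 moves in all.
Check: all required cells visited; 5 ≤ 5 moves.

(1,2) -> (2,2) -> (2,3) -> (2,4) -> (1,4) -> (1,3)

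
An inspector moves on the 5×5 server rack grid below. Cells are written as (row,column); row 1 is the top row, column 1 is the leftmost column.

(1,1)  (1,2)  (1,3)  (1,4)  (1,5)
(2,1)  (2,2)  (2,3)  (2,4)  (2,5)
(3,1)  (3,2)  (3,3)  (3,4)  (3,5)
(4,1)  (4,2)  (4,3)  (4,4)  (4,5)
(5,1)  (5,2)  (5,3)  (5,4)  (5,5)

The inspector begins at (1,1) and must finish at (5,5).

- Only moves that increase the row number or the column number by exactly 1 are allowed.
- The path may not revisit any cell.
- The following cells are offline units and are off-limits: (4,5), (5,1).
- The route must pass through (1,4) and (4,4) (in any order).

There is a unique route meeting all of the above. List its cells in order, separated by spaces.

(1,1) (1,2) (1,3) (1,4) (2,4) (3,4) (4,4) (5,4) (5,5)

Moves only go right or down, so the column and row indices never decrease.
Route from (1,1): 3× right (reaching (1,4)), 4× down (reaching (5,4)), right to (5,5) — 8 moves in all.
Check: all required cells visited.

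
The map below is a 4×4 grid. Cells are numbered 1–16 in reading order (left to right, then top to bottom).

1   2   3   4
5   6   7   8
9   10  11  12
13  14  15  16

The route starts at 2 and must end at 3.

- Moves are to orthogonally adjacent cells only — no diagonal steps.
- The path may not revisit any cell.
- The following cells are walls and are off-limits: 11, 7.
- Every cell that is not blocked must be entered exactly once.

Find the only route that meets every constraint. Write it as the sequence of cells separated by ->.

Need to visit all 14 open cells exactly once, starting at 2 and ending at 3.
Route from 2: left to 1, down to 5, right to 6, down to 10, left to 9, down to 13, 3× right (reaching 16), 3× up (reaching 4), left to 3 — 13 moves in all.
Check: all 14 open cells covered.

2 -> 1 -> 5 -> 6 -> 10 -> 9 -> 13 -> 14 -> 15 -> 16 -> 12 -> 8 -> 4 -> 3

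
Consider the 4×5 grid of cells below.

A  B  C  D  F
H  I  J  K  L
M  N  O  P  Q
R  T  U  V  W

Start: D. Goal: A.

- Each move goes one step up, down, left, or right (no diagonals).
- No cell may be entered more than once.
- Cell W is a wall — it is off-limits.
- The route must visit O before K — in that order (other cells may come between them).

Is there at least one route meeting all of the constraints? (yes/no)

yes

One route that works: D → C → B → I → N → O → J → K → P → V → U → T → R → M → H → A.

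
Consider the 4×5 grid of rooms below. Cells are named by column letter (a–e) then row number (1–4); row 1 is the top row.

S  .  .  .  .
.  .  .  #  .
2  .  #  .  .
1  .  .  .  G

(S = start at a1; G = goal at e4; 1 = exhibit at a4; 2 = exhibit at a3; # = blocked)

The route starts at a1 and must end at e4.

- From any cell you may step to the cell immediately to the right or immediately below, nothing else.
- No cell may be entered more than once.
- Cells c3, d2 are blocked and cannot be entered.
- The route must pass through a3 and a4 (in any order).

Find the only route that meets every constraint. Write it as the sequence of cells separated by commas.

Moves only go right or down, so the column and row indices never decrease.
Route from a1: down 3 to a4, right 4 to e4 — 7 moves in all.
Check: all required cells visited.

a1, a2, a3, a4, b4, c4, d4, e4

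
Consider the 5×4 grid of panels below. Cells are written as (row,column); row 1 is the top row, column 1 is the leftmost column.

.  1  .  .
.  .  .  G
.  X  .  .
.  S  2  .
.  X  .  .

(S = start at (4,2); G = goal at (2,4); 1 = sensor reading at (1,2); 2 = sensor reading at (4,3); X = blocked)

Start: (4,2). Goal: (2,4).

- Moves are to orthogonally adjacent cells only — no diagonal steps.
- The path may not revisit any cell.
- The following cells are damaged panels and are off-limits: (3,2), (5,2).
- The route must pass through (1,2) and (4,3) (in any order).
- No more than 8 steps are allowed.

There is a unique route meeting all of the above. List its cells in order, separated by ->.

(4,2) -> (4,3) -> (3,3) -> (2,3) -> (2,2) -> (1,2) -> (1,3) -> (1,4) -> (2,4)

The 8-move cap with required stops at (1,2), (4,3) leaves no slack for detours.
Route from (4,2): right to (4,3), 2× up (reaching (2,3)), left to (2,2), up to (1,2), 2× right (reaching (1,4)), down to (2,4) — 8 moves in all.
Check: all required cells visited; 8 ≤ 8 moves.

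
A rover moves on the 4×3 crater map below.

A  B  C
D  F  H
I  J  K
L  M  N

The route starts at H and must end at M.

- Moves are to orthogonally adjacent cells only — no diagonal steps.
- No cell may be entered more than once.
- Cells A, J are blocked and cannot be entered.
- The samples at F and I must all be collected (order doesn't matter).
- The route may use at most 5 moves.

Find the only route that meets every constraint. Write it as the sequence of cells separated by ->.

The budget equals the shortest possible length, so every move has to be on a shortest route through the required cells.
Route from H: 2× left (reaching D), 2× down (reaching L), right to M — 5 moves in all.
Check: all required cells visited; 5 ≤ 5 moves.

H -> F -> D -> I -> L -> M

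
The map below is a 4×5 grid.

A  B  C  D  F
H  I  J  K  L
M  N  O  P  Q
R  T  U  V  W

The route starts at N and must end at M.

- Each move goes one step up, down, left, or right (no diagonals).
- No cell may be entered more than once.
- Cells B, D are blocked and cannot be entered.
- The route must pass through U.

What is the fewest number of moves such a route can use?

Any route passes through U somewhere between N and M. Summing Manhattan distances along the two legs (N → U → M) gives a lower bound of 2 + 3 = 5 moves.
A route of 5 moves achieves this: N → O → U → T → R → M.
Since 5 matches the lower bound, it is optimal.

5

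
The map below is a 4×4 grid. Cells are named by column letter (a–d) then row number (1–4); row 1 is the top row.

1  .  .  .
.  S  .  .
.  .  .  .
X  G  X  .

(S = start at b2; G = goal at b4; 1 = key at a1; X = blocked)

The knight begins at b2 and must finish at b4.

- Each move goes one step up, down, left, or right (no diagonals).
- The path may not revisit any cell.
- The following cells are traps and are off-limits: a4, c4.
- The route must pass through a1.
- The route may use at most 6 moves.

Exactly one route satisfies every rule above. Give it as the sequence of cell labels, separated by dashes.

The budget equals the shortest possible length, so every move has to be on a shortest route through the required cells.
Route from b2: up 1 to b1, left 1 to a1, down 2 to a3, right 1 to b3, down 1 to b4 — 6 moves in all.
Check: all required cells visited; 6 ≤ 6 moves.

b2 - b1 - a1 - a2 - a3 - b3 - b4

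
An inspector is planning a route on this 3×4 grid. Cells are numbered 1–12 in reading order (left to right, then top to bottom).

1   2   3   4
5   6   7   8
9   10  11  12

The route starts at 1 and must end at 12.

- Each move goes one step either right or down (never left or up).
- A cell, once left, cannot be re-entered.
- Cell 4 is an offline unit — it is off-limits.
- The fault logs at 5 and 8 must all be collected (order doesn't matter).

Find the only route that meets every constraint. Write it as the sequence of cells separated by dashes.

1 - 5 - 6 - 7 - 8 - 12

Moves only go right or down, so the column and row indices never decrease.
Route from 1: down 1 to 5, right 3 to 8, down 1 to 12 — 5 moves in all.
Check: all required cells visited.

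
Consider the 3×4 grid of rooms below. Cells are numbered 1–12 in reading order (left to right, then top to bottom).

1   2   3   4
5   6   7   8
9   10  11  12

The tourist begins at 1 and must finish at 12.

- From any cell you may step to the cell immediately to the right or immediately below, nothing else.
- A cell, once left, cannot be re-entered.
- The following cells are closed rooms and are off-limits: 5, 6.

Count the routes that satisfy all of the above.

3

A right/down-only route from 1 to 12 makes exactly 2 down-moves and 3 right-moves in some order.
With no other constraints that would be C(5,2) = 10 routes.
Subtract routes through each blocked cell (inclusion–exclusion for overlaps): − through 5: 4 − through 6: 6 + through 5&6: 3 → 3.
That gives 3 routes.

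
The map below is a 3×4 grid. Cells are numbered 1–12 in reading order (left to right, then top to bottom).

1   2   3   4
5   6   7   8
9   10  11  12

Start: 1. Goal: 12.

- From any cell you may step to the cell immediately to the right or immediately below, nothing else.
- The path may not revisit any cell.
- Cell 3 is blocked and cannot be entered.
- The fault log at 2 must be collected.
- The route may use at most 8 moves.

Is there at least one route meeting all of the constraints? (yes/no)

yes

One route that works: 1 → 2 → 6 → 10 → 11 → 12.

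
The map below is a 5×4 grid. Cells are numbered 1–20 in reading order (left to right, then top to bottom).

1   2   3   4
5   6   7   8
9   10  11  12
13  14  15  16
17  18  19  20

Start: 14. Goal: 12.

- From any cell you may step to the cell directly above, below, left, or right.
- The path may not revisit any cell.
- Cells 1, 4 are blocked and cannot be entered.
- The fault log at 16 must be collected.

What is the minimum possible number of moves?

Any route passes through 16 somewhere between 14 and 12. Summing Manhattan distances along the two legs (14 → 16 → 12) gives a lower bound of 2 + 1 = 3 moves.
A route of 3 moves achieves this: 14 → 15 → 16 → 12.
Since 3 matches the lower bound, it is optimal.

3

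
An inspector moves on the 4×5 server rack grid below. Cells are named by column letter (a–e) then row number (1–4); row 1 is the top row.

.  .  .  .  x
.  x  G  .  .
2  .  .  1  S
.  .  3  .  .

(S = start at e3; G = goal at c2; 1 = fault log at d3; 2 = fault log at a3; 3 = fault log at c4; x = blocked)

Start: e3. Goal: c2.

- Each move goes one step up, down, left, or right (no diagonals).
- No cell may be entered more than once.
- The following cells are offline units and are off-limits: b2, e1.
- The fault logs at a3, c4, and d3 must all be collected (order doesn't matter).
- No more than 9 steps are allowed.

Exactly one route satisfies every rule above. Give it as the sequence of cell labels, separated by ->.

Any route must reach a3, c4, and d3 and still end at c2 within 9 moves, so the order of the required stops is forced.
Route from e3: left 1 to d3, down 1 to d4, left 3 to a4, up 1 to a3, right 2 to c3, up 1 to c2 — 9 moves in all.
Check: all required cells visited; 9 ≤ 9 moves.

e3 -> d3 -> d4 -> c4 -> b4 -> a4 -> a3 -> b3 -> c3 -> c2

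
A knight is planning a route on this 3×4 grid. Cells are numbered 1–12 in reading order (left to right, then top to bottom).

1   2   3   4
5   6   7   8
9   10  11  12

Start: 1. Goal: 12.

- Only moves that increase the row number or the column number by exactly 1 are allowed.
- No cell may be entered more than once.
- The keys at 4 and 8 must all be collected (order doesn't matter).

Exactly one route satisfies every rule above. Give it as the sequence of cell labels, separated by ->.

1 -> 2 -> 3 -> 4 -> 8 -> 12

Moves only go right or down, so the column and row indices never decrease.
Route from 1: right 3 to 4, down 2 to 12 — 5 moves in all.
Check: all required cells visited.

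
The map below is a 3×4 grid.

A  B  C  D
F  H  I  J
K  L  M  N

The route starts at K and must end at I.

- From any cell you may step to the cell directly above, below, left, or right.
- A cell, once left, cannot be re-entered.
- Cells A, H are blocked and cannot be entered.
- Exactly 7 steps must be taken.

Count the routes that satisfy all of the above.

Need simple routes of exactly 7 moves from K to I (Manhattan distance 3, so 2 moves are spent on a detour and 2 undoing it).
Enumerating: K L M N J D C I.
That gives 1 route.

1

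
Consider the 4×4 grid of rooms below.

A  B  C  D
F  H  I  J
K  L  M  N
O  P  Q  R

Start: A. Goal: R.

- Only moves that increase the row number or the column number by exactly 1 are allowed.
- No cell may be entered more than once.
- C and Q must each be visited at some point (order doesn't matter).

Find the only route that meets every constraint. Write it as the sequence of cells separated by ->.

Moves only go right or down, so the column and row indices never decrease.
Route from A: 2× right (reaching C), 3× down (reaching Q), right to R — 6 moves in all.
Check: all required cells visited.

A -> B -> C -> I -> M -> Q -> R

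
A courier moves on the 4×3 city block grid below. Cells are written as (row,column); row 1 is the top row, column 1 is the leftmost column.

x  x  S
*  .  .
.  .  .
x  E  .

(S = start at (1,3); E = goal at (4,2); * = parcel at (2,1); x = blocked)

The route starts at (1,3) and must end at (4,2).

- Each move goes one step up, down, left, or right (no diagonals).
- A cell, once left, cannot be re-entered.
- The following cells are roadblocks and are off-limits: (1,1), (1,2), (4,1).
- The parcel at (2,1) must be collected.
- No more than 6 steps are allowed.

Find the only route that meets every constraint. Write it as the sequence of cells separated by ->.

The budget equals the shortest possible length, so every move has to be on a shortest route through the required cells.
Route from (1,3): down to (2,3), 2× left (reaching (2,1)), down to (3,1), right to (3,2), down to (4,2) — 6 moves in all.
Check: all required cells visited; 6 ≤ 6 moves.

(1,3) -> (2,3) -> (2,2) -> (2,1) -> (3,1) -> (3,2) -> (4,2)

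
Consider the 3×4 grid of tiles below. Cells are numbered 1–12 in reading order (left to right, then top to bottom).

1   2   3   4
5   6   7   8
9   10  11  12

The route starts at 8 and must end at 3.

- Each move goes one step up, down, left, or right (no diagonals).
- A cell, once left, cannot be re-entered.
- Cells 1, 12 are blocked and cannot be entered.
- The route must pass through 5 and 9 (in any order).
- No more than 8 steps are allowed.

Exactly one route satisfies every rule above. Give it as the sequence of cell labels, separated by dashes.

8 - 7 - 11 - 10 - 9 - 5 - 6 - 2 - 3

The 8-move cap with required stops at 5, 9 leaves no slack for detours.
Route from 8: left to 7, down to 11, 2× left (reaching 9), up to 5, right to 6, up to 2, right to 3 — 8 moves in all.
Check: all required cells visited; 8 ≤ 8 moves.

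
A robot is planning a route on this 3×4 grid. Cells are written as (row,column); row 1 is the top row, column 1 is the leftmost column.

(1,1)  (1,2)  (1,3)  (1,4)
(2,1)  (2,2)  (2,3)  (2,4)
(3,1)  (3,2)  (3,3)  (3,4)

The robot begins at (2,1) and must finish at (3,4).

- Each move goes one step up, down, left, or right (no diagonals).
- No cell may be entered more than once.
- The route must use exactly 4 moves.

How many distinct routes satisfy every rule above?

Need simple routes of exactly 4 moves from (2,1) to (3,4) (Manhattan distance 4, so 0 moves are spent on a detour and 0 undoing it).
Enumerating: (2,1) (3,1) (3,2) (3,3) (3,4) | (2,1) (2,2) (3,2) (3,3) (3,4) | (2,1) (2,2) (2,3) (3,3) (3,4) | (2,1) (2,2) (2,3) (2,4) (3,4).
That gives 4 routes.

4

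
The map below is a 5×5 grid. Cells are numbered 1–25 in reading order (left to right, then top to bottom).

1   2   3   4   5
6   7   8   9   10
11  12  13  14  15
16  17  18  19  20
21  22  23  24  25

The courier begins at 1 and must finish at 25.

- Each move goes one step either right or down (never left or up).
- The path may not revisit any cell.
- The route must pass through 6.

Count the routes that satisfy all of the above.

A right/down-only route from 1 to 25 makes exactly 4 down-moves and 4 right-moves in some order.
With no other constraints that would be C(8,4) = 70 routes.
Split at 6 and multiply the segment counts: 1→6: 1; 6→25: 35; product = 35.
That gives 35 routes.

35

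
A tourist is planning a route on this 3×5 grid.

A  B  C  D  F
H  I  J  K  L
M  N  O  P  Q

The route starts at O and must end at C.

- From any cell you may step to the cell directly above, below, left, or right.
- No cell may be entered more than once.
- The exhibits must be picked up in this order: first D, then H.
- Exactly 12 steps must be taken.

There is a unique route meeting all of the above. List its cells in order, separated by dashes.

The waypoints must appear in the order D, H, with no cell reused.
Route from O: 2× right (reaching Q), 2× up (reaching F), left to D, down to K, 3× left (reaching H), up to A, 2× right (reaching C) — 12 moves in all.
Check: order respected (D at step 5, H at step 9); 12 moves as required.

O - P - Q - L - F - D - K - J - I - H - A - B - C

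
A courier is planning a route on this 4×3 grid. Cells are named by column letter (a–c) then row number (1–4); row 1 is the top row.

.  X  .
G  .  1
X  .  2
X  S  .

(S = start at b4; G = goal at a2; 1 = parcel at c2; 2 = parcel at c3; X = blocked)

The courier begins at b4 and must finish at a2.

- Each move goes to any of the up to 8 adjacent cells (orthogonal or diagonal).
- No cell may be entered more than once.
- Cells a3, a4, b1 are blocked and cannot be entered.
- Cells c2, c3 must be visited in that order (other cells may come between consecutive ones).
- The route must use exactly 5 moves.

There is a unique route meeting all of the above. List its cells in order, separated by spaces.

b4 b3 c2 c3 b2 a2

The waypoints must appear in the order c2, c3, with no cell reused.
Route from b4: up to b3, up-right to c2, down to c3, up-left to b2, left to a2 — 5 moves in all.
Check: order respected (1 at step 2, 2 at step 3); 5 moves as required.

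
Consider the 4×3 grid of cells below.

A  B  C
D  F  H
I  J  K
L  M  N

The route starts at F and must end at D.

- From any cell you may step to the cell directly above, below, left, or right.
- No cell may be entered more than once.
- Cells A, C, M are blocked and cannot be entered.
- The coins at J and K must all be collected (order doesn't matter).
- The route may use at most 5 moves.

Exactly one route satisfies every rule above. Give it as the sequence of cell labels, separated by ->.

The budget equals the shortest possible length, so every move has to be on a shortest route through the required cells.
Route from F: right 1 to H, down 1 to K, left 2 to I, up 1 to D — 5 moves in all.
Check: all required cells visited; 5 ≤ 5 moves.

F -> H -> K -> J -> I -> D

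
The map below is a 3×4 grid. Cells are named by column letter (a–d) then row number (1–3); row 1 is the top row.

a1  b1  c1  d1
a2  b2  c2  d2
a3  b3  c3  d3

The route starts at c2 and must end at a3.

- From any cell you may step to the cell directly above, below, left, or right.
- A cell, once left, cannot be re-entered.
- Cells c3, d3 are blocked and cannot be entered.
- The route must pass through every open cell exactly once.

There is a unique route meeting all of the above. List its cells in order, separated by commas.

c2, d2, d1, c1, b1, a1, a2, b2, b3, a3

Need to visit all 10 open cells exactly once, starting at c2 and ending at a3.
Cell d1 has only two open neighbours (d2 and c1), so the path must pass straight through it: one of those is the cell it's entered from and the other is where it exits.
Route from c2: right to d2, up to d1, 3× left (reaching a1), down to a2, right to b2, down to b3, left to a3 — 9 moves in all.
Check: all 10 open cells covered.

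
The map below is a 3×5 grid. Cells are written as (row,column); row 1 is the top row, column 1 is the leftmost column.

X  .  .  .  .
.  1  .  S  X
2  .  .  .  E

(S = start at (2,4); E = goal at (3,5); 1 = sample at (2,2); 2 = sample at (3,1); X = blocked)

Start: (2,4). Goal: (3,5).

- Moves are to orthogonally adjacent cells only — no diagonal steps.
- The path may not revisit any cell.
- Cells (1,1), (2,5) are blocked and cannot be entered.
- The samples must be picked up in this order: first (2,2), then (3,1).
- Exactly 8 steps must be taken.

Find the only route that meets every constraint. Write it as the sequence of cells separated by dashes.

(2,4) - (2,3) - (2,2) - (2,1) - (3,1) - (3,2) - (3,3) - (3,4) - (3,5)

The waypoints must appear in the order (2,2), (3,1), with no cell reused.
Route from (2,4): 3× left (reaching (2,1)), down to (3,1), 4× right (reaching (3,5)) — 8 moves in all.
Check: order respected (1 at step 2, 2 at step 4); 8 moves as required.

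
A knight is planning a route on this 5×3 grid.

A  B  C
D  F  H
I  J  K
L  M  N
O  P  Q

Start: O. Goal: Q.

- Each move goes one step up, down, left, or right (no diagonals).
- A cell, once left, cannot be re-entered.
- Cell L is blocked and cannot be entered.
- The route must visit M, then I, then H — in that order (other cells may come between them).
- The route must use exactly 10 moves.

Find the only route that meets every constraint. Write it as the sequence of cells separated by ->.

The waypoints must appear in the order M, I, H, with no cell reused.
Route from O: right to P, 2× up (reaching J), left to I, up to D, 2× right (reaching H), 3× down (reaching Q) — 10 moves in all.
Check: order respected (M at step 2, I at step 4, H at step 7); 10 moves as required.

O -> P -> M -> J -> I -> D -> F -> H -> K -> N -> Q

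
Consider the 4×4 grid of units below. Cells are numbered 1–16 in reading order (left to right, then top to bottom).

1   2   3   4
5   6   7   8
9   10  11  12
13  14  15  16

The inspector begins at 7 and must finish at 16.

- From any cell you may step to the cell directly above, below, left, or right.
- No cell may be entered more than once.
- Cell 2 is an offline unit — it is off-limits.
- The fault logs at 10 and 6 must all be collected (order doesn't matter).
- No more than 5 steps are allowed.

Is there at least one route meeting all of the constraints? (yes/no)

One route that works: 7 → 6 → 10 → 14 → 15 → 16.

yes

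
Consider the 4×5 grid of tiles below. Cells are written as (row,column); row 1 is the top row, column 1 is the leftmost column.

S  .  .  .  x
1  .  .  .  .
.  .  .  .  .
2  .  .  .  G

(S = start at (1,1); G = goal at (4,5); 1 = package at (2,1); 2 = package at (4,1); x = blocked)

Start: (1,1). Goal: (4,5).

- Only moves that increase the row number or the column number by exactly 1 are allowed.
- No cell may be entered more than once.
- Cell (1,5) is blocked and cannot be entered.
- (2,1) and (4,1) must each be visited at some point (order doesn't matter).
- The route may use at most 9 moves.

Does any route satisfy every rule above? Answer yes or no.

One route that works: (1,1) → (2,1) → (3,1) → (4,1) → (4,2) → (4,3) → (4,4) → (4,5).

yes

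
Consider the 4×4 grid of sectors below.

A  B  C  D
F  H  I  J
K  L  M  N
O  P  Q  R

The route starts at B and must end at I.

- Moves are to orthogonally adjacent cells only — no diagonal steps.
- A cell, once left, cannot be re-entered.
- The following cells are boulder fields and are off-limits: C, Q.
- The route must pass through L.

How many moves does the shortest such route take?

Any route passes through L somewhere between B and I. Summing Manhattan distances along the two legs (B → L → I) gives a lower bound of 2 + 2 = 4 moves.
A route of 4 moves achieves this: B → H → L → M → I.
Since 4 matches the lower bound, it is optimal.

4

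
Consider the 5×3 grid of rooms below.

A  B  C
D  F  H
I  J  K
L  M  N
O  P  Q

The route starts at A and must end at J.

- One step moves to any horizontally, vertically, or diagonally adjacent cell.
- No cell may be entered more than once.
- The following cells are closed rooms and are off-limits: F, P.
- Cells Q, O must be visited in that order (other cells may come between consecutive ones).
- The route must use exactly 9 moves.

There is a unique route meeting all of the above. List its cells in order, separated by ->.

The waypoints must appear in the order Q, O, with no cell reused.
Route from A: right to B, down-right to H, 3× down (reaching Q), up-left to M, down-left to O, up to L, up-right to J — 9 moves in all.
Check: order respected (Q at step 5, O at step 7); 9 moves as required.

A -> B -> H -> K -> N -> Q -> M -> O -> L -> J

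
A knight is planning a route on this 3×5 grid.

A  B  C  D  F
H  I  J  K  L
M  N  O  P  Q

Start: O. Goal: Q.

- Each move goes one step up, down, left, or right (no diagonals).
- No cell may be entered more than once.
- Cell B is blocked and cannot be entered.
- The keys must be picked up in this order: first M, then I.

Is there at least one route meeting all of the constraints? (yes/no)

yes

One route that works: O → N → M → H → I → J → K → P → Q.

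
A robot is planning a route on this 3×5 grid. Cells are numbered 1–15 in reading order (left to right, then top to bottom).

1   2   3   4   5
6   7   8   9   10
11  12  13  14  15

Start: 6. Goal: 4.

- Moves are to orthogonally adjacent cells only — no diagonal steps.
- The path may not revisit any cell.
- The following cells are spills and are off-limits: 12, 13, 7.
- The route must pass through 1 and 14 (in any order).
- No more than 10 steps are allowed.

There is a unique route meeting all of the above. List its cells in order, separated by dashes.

6 - 1 - 2 - 3 - 8 - 9 - 14 - 15 - 10 - 5 - 4

Any route must reach 1 and 14 and still end at 4 within 10 moves, so the order of the required stops is forced.
Route from 6: up to 1, 2× right (reaching 3), down to 8, right to 9, down to 14, right to 15, 2× up (reaching 5), left to 4 — 10 moves in all.
Check: all required cells visited; 10 ≤ 10 moves.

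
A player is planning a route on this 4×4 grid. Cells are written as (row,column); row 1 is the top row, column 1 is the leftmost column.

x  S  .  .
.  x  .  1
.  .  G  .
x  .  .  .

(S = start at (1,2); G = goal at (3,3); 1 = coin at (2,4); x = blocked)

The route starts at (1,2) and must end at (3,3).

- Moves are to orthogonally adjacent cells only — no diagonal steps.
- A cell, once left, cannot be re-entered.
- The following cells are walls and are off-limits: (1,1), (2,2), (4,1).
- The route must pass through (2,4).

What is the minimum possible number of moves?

5

Any route passes through (2,4) somewhere between (1,2) and (3,3). Summing Manhattan distances along the two legs ((1,2) → (2,4) → (3,3)) gives a lower bound of 3 + 2 = 5 moves.
A route of 5 moves achieves this: (1,2) → (1,3) → (2,3) → (2,4) → (3,4) → (3,3).
Since 5 matches the lower bound, it is optimal.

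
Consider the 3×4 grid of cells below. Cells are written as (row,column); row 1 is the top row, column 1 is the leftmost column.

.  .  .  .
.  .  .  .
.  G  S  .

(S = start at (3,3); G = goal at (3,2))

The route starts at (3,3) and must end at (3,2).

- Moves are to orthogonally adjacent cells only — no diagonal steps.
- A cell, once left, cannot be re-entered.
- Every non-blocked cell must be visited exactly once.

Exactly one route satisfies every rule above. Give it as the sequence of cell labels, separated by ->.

(3,3) -> (3,4) -> (2,4) -> (1,4) -> (1,3) -> (2,3) -> (2,2) -> (1,2) -> (1,1) -> (2,1) -> (3,1) -> (3,2)

Need to visit all 12 open cells exactly once, starting at (3,3) and ending at (3,2).
Cell (1,4) has only two open neighbours ((2,4) and (1,3)), so the path must pass straight through it: one of those is the cell it's entered from and the other is where it exits.
Route from (3,3): right to (3,4), 2× up (reaching (1,4)), left to (1,3), down to (2,3), left to (2,2), up to (1,2), left to (1,1), 2× down (reaching (3,1)), right to (3,2) — 11 moves in all.
Check: all 12 open cells covered.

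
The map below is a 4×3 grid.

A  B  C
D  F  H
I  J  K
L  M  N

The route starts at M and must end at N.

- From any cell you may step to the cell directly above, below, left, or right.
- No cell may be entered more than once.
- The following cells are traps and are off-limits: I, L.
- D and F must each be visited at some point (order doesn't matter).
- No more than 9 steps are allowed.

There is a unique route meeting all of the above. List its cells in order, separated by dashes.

The 9-move cap with required stops at D, F leaves no slack for detours.
Route from M: 2× up (reaching F), left to D, up to A, 2× right (reaching C), 3× down (reaching N) — 9 moves in all.
Check: all required cells visited; 9 ≤ 9 moves.

M - J - F - D - A - B - C - H - K - N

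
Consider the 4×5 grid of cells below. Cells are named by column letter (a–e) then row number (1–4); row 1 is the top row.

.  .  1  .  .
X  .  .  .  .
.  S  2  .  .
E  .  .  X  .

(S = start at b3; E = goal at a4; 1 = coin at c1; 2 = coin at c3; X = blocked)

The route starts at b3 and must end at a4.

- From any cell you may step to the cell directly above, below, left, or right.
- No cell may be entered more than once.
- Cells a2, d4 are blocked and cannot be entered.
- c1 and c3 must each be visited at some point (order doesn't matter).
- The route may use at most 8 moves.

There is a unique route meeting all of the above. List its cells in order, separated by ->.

b3 -> b2 -> b1 -> c1 -> c2 -> c3 -> c4 -> b4 -> a4

The budget equals the shortest possible length, so every move has to be on a shortest route through the required cells.
Route from b3: up 2 to b1, right 1 to c1, down 3 to c4, left 2 to a4 — 8 moves in all.
Check: all required cells visited; 8 ≤ 8 moves.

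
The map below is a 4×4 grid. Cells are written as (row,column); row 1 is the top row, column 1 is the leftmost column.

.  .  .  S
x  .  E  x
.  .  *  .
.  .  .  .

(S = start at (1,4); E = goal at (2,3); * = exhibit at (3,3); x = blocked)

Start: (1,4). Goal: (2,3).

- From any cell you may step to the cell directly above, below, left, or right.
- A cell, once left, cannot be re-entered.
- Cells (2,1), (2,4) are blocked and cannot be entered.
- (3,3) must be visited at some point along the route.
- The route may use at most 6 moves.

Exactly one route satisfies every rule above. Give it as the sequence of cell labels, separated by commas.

(1,4), (1,3), (1,2), (2,2), (3,2), (3,3), (2,3)

The budget equals the shortest possible length, so every move has to be on a shortest route through the required cells.
Route from (1,4): 2× left (reaching (1,2)), 2× down (reaching (3,2)), right to (3,3), up to (2,3) — 6 moves in all.
Check: all required cells visited; 6 ≤ 6 moves.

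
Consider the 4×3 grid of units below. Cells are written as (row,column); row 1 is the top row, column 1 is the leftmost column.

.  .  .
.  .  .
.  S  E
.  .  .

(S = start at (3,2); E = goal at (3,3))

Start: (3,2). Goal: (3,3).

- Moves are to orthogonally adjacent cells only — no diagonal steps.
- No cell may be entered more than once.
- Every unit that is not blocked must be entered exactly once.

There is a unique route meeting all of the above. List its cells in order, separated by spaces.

Need to visit all 12 open cells exactly once, starting at (3,2) and ending at (3,3).
Cell (1,1) has only two open neighbours ((2,1) and (1,2)), so the path must pass straight through it: one of those is the cell it's entered from and the other is where it exits.
Route from (3,2): up to (2,2), right to (2,3), up to (1,3), 2× left (reaching (1,1)), 3× down (reaching (4,1)), 2× right (reaching (4,3)), up to (3,3) — 11 moves in all.
Check: all 12 open cells covered.

(3,2) (2,2) (2,3) (1,3) (1,2) (1,1) (2,1) (3,1) (4,1) (4,2) (4,3) (3,3)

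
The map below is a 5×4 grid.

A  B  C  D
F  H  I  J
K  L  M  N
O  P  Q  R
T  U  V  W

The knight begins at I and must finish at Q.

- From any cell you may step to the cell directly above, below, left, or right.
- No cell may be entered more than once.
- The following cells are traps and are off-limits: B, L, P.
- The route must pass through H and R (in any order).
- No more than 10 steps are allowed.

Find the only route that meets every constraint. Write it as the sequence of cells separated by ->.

The 10-move cap with required stops at H, R leaves no slack for detours.
Route from I: left 2 to F, down 3 to T, right 3 to W, up 1 to R, left 1 to Q — 10 moves in all.
Check: all required cells visited; 10 ≤ 10 moves.

I -> H -> F -> K -> O -> T -> U -> V -> W -> R -> Q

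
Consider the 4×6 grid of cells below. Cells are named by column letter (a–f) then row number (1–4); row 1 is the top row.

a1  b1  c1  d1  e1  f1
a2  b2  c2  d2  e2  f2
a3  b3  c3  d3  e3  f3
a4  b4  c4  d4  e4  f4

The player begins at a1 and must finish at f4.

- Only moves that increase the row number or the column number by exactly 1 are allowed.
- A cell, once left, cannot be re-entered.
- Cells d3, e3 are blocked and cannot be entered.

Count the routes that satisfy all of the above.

A right/down-only route from a1 to f4 makes exactly 3 down-moves and 5 right-moves in some order.
With no other constraints that would be C(8,3) = 56 routes.
Subtract routes through each blocked cell (inclusion–exclusion for overlaps): − through d3: 30 − through e3: 30 + through d3&e3: 20 → 16.
That gives 16 routes.

16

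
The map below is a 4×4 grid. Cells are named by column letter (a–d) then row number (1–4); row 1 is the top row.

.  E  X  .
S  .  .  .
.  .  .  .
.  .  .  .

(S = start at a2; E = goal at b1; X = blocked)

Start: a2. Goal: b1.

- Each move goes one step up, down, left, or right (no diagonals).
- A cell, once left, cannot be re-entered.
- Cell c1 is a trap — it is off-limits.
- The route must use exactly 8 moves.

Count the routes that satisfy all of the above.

Need simple routes of exactly 8 moves from a2 to b1 (Manhattan distance 2, so 3 moves are spent on a detour and 3 undoing it).
Enumerating: a2 a3 a4 b4 b3 c3 c2 b2 b1 | a2 a3 a4 b4 c4 c3 c2 b2 b1 | a2 a3 a4 b4 c4 c3 b3 b2 b1 | a2 a3 b3 b4 c4 c3 c2 b2 b1 | a2 a3 b3 c3 d3 d2 c2 b2 b1.
That gives 5 routes.

5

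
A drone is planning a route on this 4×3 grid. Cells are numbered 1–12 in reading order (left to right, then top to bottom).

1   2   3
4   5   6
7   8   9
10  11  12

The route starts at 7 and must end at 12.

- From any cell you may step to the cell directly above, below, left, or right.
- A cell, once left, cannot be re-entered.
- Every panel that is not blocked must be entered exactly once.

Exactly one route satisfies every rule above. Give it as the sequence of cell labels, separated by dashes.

Need to visit all 12 open cells exactly once, starting at 7 and ending at 12.
Cell 1 has only two open neighbours (4 and 2), so the path must pass straight through it: one of those is the cell it's entered from and the other is where it exits.
Route from 7: down to 10, right to 11, 2× up (reaching 5), left to 4, up to 1, 2× right (reaching 3), 3× down (reaching 12) — 11 moves in all.
Check: all 12 open cells covered.

7 - 10 - 11 - 8 - 5 - 4 - 1 - 2 - 3 - 6 - 9 - 12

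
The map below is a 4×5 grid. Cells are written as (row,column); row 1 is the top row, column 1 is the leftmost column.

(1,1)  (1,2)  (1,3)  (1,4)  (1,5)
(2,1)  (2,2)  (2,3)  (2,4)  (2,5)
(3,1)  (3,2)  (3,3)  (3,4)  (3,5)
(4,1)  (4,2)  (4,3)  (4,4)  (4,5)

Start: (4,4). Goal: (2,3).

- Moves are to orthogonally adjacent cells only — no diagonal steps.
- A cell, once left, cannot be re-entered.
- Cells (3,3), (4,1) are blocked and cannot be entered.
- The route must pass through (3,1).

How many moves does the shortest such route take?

Any route passes through (3,1) somewhere between (4,4) and (2,3). Summing Manhattan distances along the two legs ((4,4) → (3,1) → (2,3)) gives a lower bound of 4 + 3 = 7 moves.
A route of 7 moves achieves this: (4,4) → (4,3) → (4,2) → (3,2) → (3,1) → (2,1) → (2,2) → (2,3).
Since 7 matches the lower bound, it is optimal.

7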